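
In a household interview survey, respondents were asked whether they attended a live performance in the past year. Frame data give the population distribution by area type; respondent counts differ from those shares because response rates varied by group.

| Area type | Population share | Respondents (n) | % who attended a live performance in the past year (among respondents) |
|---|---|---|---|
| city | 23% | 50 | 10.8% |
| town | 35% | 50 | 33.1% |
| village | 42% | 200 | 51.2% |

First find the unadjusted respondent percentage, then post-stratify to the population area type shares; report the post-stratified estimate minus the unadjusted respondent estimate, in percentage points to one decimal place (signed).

-5.9 percentage points

Without adjustment, the pooled respondent share is:
  (50/300)×10.8 + (50/300)×33.1 + (200/300)×51.2 = 41.45%
Reweighting by population area type shares:
  0.23×10.8 + 0.35×33.1 + 0.42×51.2 = 35.573%
Difference = 35.573 − 41.45 = -5.877 pp.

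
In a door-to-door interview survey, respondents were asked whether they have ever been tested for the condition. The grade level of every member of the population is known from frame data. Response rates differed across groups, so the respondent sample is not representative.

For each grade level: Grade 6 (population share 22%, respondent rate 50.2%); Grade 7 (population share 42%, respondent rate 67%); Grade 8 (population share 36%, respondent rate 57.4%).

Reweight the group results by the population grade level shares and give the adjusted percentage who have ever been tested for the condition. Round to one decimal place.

Post-stratification weights by population share, not respondent share:
  Grade 6: 0.22 × 50.2 = 11.044
  Grade 7: 0.42 × 67 = 28.14
  Grade 8: 0.36 × 57.4 = 20.664
Post-stratified estimate = 59.848 → 59.8%.

59.8%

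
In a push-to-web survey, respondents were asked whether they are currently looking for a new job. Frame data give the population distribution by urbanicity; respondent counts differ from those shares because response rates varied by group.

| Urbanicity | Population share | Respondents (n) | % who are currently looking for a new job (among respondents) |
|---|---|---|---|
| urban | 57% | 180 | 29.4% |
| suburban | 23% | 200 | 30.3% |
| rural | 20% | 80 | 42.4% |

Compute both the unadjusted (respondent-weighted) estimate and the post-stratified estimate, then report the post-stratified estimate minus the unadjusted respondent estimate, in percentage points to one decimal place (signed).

Unadjusted (pooled respondent) estimate weights by respondent counts:
  (180/460)×29.4 + (200/460)×30.3 + (80/460)×42.4 = 32.0522%
Reweighting by population urbanicity shares:
  0.57×29.4 + 0.23×30.3 + 0.2×42.4 = 32.207%
Difference = 32.207 − 32.0522 = 0.1548 pp.

+0.2 percentage points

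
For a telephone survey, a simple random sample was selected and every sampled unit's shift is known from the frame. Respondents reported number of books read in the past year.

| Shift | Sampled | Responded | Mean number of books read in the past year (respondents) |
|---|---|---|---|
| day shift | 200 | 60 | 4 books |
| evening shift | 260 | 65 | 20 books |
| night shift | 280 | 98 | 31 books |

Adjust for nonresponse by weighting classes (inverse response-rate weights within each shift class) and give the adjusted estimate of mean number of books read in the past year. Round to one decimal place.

19.8

Class response rates: day shift 60/200 = 30%, evening shift 65/260 = 25%, night shift 98/280 = 35%.
Inverse-response-rate weighting restores each class to its sampled count, so class totals weight by n_sampled:
  day shift: 200 × 4 = 800
  evening shift: 260 × 20 = 5200
  night shift: 280 × 31 = 8680
Adjusted estimate = 14,680 / 740 = 19.8378 → 19.8.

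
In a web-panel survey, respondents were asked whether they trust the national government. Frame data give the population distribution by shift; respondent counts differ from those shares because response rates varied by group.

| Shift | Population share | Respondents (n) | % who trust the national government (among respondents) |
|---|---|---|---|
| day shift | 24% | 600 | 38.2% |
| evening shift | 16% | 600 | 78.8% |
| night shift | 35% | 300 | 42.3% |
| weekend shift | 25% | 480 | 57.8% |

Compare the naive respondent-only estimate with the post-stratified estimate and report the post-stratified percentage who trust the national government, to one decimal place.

Unadjusted (pooled respondent) estimate weights by respondent counts:
  (600/1980)×38.2 + (600/1980)×78.8 + (300/1980)×42.3 + (480/1980)×57.8 = 55.8758%
Post-stratified estimate weights by population shares:
  0.24×38.2 + 0.16×78.8 + 0.35×42.3 + 0.25×57.8 = 51.031%

51.0%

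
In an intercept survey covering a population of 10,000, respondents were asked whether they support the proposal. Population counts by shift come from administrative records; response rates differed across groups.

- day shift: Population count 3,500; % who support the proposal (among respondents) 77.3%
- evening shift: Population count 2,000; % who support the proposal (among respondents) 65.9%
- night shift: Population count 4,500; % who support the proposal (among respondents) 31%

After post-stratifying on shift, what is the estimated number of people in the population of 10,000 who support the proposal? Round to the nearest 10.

5,420

Estimated count per cell = population count × respondent percentage:
  day shift: 3,500 × 77.3% = 2705.5
  evening shift: 2,000 × 65.9% = 1318
  night shift: 4,500 × 31% = 1395
Estimated total = 5418.5 → 5,420.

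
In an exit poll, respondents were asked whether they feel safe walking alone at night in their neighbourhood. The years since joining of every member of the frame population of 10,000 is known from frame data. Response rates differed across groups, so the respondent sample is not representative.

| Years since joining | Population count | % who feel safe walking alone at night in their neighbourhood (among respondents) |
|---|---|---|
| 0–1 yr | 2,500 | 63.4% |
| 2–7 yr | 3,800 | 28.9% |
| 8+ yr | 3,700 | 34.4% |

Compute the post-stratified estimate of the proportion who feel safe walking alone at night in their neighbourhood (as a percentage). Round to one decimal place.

Each cell contributes population-share × respondent value:
  0–1 yr: (2,500/10,000) × 63.4 = 15.85
  2–7 yr: (3,800/10,000) × 28.9 = 10.982
  8+ yr: (3,700/10,000) × 34.4 = 12.728
Post-stratified estimate = 39.56 → 39.6%.

39.6%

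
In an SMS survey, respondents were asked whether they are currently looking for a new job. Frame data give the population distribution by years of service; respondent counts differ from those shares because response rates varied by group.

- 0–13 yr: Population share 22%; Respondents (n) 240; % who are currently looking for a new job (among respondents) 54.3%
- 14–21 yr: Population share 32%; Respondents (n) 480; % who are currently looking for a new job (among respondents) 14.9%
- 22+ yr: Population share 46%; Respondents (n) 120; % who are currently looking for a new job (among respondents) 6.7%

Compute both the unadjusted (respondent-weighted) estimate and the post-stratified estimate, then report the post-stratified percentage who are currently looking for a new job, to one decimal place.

19.8%

Unadjusted (pooled respondent) estimate weights by respondent counts:
  (240/840)×54.3 + (480/840)×14.9 + (120/840)×6.7 = 24.9857%
Reweighting by population years of service shares:
  0.22×54.3 + 0.32×14.9 + 0.46×6.7 = 19.796%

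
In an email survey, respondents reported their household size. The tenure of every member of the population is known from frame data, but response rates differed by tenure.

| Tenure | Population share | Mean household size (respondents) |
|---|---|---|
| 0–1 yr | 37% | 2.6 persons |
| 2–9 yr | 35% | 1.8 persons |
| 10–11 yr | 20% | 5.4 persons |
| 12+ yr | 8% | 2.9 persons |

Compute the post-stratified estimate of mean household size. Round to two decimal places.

Weight each group's respondent value by its population share:
  0–1 yr: 0.37 × 2.6 = 0.962
  2–9 yr: 0.35 × 1.8 = 0.63
  10–11 yr: 0.2 × 5.4 = 1.08
  12+ yr: 0.08 × 2.9 = 0.232
Post-stratified estimate = 2.904 → 2.90.

2.90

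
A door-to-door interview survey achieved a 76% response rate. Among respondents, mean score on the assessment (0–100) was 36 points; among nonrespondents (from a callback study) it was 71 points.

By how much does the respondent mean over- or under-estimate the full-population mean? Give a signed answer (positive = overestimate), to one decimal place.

-8.4

Nonresponse fraction = 1 − 0.76 = 0.24.
Bias = (nonresponse fraction) × (respondent mean − nonrespondent mean)
     = 0.24 × (36 − 71) = 0.24 × -35 = -8.4.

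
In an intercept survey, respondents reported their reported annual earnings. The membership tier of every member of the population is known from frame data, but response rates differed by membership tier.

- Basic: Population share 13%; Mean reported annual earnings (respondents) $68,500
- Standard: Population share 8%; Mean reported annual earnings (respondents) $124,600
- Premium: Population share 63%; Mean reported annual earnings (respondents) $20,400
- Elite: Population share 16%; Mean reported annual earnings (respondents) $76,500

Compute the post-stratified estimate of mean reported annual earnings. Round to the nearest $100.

$44,000

Reweight to the known membership tier distribution:
  Basic: 0.13 × 68,500 = 8905
  Standard: 0.08 × 124,600 = 9968
  Premium: 0.63 × 20,400 = 12,852
  Elite: 0.16 × 76,500 = 12,240
Post-stratified estimate = 43,965 → $44,000.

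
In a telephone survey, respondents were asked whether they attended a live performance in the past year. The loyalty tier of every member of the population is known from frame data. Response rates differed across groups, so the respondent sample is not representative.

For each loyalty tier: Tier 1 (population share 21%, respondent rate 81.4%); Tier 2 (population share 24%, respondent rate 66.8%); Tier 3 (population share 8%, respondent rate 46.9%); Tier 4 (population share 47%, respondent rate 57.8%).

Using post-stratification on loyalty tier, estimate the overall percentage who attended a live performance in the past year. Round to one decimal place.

Weight each group's respondent value by its population share:
  Tier 1: 0.21 × 81.4 = 17.094
  Tier 2: 0.24 × 66.8 = 16.032
  Tier 3: 0.08 × 46.9 = 3.752
  Tier 4: 0.47 × 57.8 = 27.166
Post-stratified estimate = 64.044 → 64.0%.

64.0%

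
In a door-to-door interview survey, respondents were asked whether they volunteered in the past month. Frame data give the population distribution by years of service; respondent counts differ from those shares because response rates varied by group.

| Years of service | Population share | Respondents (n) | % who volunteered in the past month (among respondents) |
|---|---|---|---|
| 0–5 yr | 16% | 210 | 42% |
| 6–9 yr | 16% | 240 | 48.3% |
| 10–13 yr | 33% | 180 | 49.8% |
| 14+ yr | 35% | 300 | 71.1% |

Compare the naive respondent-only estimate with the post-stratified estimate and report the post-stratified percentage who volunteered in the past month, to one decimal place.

55.8%

Without adjustment, the pooled respondent share is:
  (210/930)×42 + (240/930)×48.3 + (180/930)×49.8 + (300/930)×71.1 = 54.5226%
Post-stratified estimate weights by population shares:
  0.16×42 + 0.16×48.3 + 0.33×49.8 + 0.35×71.1 = 55.767%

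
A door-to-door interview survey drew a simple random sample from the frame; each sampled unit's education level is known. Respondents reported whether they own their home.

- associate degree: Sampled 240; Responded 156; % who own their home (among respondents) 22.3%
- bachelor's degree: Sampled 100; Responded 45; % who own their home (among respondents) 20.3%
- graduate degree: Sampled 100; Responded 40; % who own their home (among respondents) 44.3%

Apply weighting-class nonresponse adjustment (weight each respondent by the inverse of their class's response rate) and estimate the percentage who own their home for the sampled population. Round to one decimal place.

26.8%

Class response rates: associate degree 156/240 = 65%, bachelor's degree 45/100 = 45%, graduate degree 40/100 = 40%.
With weight = n_sampled/n_responded per class, the weighted class total is n_sampled:
  associate degree: 240 × 22.3 = 5352
  bachelor's degree: 100 × 20.3 = 2030
  graduate degree: 100 × 44.3 = 4430
Adjusted estimate = 11,812 / 440 = 26.8455 → 26.8%.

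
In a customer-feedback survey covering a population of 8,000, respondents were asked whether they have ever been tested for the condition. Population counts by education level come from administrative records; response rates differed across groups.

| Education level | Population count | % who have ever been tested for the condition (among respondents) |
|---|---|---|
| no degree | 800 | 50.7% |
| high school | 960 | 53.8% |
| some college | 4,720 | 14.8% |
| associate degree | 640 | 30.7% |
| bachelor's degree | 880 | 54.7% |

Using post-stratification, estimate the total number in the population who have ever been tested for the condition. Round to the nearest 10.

2,300

Estimated count per cell = population count × respondent percentage:
  no degree: 800 × 50.7% = 405.6
  high school: 960 × 53.8% = 516.48
  some college: 4,720 × 14.8% = 698.56
  associate degree: 640 × 30.7% = 196.48
  bachelor's degree: 880 × 54.7% = 481.36
Estimated total = 2298.48 → 2,300.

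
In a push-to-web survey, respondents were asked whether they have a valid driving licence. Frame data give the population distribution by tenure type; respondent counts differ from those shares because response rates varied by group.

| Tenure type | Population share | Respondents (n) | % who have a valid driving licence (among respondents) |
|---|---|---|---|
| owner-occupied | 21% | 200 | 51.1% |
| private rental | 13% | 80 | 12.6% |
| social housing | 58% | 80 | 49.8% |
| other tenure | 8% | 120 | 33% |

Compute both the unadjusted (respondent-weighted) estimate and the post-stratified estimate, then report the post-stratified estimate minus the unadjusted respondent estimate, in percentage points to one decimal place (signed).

+4.0 percentage points

Without adjustment, the pooled respondent share is:
  (200/480)×51.1 + (80/480)×12.6 + (80/480)×49.8 + (120/480)×33 = 39.9417%
Post-stratified estimate weights by population shares:
  0.21×51.1 + 0.13×12.6 + 0.58×49.8 + 0.08×33 = 43.893%
Difference = 43.893 − 39.9417 = 3.9513 pp.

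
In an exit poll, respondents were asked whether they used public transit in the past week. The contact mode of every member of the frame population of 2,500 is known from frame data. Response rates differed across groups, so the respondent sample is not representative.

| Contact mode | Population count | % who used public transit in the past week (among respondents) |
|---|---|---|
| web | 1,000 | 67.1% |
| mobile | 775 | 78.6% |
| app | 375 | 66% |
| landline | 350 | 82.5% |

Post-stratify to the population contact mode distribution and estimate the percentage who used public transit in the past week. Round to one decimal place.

72.7%

Post-stratification weights by population share, not respondent share:
  web: (1,000/2,500) × 67.1 = 26.84
  mobile: (775/2,500) × 78.6 = 24.366
  app: (375/2,500) × 66 = 9.9
  landline: (350/2,500) × 82.5 = 11.55
Post-stratified estimate = 72.656 → 72.7%.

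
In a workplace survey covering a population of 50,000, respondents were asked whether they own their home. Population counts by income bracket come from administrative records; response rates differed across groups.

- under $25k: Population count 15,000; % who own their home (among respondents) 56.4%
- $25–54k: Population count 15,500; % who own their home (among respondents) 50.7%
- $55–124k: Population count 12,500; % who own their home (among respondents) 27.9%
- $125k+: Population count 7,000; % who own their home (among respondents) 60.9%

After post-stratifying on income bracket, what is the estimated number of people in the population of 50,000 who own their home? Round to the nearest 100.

Apply each group's respondent rate to its population count:
  under $25k: 15,000 × 56.4% = 8460
  $25–54k: 15,500 × 50.7% = 7858.5
  $55–124k: 12,500 × 27.9% = 3487.5
  $125k+: 7,000 × 60.9% = 4263
Estimated total = 24,069 → 24,100.

24,100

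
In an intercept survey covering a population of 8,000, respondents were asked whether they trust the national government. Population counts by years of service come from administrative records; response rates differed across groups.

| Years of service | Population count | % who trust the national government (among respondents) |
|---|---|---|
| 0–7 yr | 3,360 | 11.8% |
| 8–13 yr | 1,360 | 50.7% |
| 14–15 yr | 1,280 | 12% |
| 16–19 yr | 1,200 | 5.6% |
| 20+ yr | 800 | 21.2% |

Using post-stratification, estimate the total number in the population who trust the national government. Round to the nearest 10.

1,480

Apply each group's respondent rate to its population count:
  0–7 yr: 3,360 × 11.8% = 396.48
  8–13 yr: 1,360 × 50.7% = 689.52
  14–15 yr: 1,280 × 12% = 153.6
  16–19 yr: 1,200 × 5.6% = 67.2
  20+ yr: 800 × 21.2% = 169.6
Estimated total = 1476.4 → 1,480.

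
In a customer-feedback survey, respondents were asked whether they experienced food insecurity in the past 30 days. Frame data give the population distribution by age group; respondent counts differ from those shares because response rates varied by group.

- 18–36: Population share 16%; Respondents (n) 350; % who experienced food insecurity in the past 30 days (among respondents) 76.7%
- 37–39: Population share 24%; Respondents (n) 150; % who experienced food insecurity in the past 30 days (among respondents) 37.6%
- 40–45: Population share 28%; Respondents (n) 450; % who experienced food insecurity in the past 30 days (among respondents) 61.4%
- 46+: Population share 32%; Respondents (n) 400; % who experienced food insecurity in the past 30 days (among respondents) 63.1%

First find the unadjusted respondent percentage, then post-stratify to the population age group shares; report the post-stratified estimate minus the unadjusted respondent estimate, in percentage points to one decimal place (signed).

Naive respondent-only estimate (weights = respondent counts):
  (350/1350)×76.7 + (150/1350)×37.6 + (450/1350)×61.4 + (400/1350)×63.1 = 63.2259%
Post-stratifying to population shares instead:
  0.16×76.7 + 0.24×37.6 + 0.28×61.4 + 0.32×63.1 = 58.68%
Difference = 58.68 − 63.2259 = -4.5459 pp.

-4.5 percentage points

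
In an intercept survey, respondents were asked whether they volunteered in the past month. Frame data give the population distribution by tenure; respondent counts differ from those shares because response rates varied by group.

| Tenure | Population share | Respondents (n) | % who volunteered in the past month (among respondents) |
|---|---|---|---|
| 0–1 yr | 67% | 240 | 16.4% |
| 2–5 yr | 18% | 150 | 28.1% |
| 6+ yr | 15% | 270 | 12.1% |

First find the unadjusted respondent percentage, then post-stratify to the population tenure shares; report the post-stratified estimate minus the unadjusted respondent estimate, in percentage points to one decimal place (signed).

+0.6 percentage points

Without adjustment, the pooled respondent share is:
  (240/660)×16.4 + (150/660)×28.1 + (270/660)×12.1 = 17.3%
Reweighting by population tenure shares:
  0.67×16.4 + 0.18×28.1 + 0.15×12.1 = 17.861%
Difference = 17.861 − 17.3 = 0.561 pp.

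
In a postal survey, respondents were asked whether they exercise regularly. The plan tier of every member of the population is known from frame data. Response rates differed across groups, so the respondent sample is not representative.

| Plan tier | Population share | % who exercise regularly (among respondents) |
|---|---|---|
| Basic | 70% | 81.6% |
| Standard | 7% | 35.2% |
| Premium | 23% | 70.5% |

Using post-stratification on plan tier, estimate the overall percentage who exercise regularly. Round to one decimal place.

Reweight to the known plan tier distribution:
  Basic: 0.7 × 81.6 = 57.12
  Standard: 0.07 × 35.2 = 2.464
  Premium: 0.23 × 70.5 = 16.215
Post-stratified estimate = 75.799 → 75.8%.

75.8%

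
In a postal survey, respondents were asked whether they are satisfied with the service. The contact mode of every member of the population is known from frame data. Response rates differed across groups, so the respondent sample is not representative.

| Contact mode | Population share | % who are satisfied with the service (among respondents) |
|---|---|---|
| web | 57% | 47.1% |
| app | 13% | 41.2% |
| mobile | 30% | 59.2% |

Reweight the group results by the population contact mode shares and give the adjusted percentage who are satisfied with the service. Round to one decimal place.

50.0%

Reweight to the known contact mode distribution:
  web: 0.57 × 47.1 = 26.847
  app: 0.13 × 41.2 = 5.356
  mobile: 0.3 × 59.2 = 17.76
Post-stratified estimate = 49.963 → 50.0%.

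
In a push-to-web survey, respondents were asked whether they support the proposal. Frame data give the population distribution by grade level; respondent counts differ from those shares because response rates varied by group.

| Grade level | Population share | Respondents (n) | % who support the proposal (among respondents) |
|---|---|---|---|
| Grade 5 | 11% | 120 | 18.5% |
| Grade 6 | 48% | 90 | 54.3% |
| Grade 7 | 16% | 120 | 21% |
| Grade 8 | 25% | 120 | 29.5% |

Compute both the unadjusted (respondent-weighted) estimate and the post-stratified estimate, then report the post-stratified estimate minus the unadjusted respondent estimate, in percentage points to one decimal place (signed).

+9.6 percentage points

Naive respondent-only estimate (weights = respondent counts):
  (120/450)×18.5 + (90/450)×54.3 + (120/450)×21 + (120/450)×29.5 = 29.26%
Reweighting by population grade level shares:
  0.11×18.5 + 0.48×54.3 + 0.16×21 + 0.25×29.5 = 38.834%
Difference = 38.834 − 29.26 = 9.574 pp.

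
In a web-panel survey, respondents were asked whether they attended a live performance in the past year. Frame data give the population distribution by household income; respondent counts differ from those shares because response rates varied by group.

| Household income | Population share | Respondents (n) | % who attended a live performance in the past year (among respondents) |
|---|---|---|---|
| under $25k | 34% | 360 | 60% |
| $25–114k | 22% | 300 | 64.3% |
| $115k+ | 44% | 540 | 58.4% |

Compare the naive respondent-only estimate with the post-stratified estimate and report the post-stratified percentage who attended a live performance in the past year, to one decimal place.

Unadjusted (pooled respondent) estimate weights by respondent counts:
  (360/1200)×60 + (300/1200)×64.3 + (540/1200)×58.4 = 60.355%
Post-stratifying to population shares instead:
  0.34×60 + 0.22×64.3 + 0.44×58.4 = 60.242%

60.2%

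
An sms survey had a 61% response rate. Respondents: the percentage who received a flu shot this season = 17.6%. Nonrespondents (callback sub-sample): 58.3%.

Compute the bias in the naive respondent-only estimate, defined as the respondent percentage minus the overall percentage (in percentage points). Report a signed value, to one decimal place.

Nonresponse fraction = 1 − 0.61 = 0.39.
Bias = (nonresponse fraction) × (respondent percentage − nonrespondent percentage)
     = 0.39 × (17.6 − 58.3) = 0.39 × -40.7 = -15.873.

-15.9 percentage points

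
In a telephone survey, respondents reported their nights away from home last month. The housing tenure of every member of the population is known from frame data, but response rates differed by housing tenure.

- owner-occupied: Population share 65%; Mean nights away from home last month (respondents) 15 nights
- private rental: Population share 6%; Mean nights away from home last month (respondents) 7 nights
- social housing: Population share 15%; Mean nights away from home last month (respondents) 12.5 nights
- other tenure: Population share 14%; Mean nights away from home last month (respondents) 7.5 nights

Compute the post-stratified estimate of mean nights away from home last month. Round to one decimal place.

13.1

Post-stratification weights by population share, not respondent share:
  owner-occupied: 0.65 × 15 = 9.75
  private rental: 0.06 × 7 = 0.42
  social housing: 0.15 × 12.5 = 1.875
  other tenure: 0.14 × 7.5 = 1.05
Post-stratified estimate = 13.095 → 13.1.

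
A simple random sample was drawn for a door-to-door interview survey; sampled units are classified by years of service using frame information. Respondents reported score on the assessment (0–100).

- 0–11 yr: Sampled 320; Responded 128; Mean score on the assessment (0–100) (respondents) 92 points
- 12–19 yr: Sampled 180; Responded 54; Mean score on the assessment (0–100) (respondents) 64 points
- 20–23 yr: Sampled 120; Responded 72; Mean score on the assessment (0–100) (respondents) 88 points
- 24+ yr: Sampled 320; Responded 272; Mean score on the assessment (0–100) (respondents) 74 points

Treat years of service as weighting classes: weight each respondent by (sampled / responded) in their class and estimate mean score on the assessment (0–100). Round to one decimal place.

Response rates by class: 0–11 yr 128/320 = 40%, 12–19 yr 54/180 = 30%, 20–23 yr 72/120 = 60%, 24+ yr 272/320 = 85%.
With weight = n_sampled/n_responded per class, the weighted class total is n_sampled:
  0–11 yr: 320 × 92 = 29,440
  12–19 yr: 180 × 64 = 11,520
  20–23 yr: 120 × 88 = 10,560
  24+ yr: 320 × 74 = 23,680
Adjusted estimate = 75,200 / 940 = 80 → 80.0.

80.0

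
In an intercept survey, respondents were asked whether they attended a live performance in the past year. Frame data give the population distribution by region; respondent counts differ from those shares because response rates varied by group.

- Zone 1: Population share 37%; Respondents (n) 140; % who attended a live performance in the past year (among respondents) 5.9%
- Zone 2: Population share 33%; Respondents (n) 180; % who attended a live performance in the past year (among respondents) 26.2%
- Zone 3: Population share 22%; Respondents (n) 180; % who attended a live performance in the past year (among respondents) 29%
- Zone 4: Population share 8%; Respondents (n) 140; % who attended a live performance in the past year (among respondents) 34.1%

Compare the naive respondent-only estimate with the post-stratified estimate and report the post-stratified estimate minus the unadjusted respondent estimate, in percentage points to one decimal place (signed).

Naive respondent-only estimate (weights = respondent counts):
  (140/640)×5.9 + (180/640)×26.2 + (180/640)×29 + (140/640)×34.1 = 24.275%
Post-stratified estimate weights by population shares:
  0.37×5.9 + 0.33×26.2 + 0.22×29 + 0.08×34.1 = 19.937%
Difference = 19.937 − 24.275 = -4.338 pp.

-4.3 percentage points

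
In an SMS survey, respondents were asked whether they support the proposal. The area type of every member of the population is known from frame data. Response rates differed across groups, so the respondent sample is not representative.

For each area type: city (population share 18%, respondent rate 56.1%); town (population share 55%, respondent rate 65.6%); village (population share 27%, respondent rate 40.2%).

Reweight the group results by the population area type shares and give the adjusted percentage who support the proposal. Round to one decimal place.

Reweight to the known area type distribution:
  city: 0.18 × 56.1 = 10.098
  town: 0.55 × 65.6 = 36.08
  village: 0.27 × 40.2 = 10.854
Post-stratified estimate = 57.032 → 57.0%.

57.0%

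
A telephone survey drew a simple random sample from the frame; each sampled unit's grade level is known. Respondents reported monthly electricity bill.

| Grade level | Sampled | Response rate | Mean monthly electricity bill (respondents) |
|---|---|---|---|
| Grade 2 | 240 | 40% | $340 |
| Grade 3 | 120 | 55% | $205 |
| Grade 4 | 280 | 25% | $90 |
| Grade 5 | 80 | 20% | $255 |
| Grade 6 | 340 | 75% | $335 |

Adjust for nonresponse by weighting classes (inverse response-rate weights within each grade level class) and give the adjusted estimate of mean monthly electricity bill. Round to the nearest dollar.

Inverse-response-rate weighting restores each class to its sampled count, so class totals weight by n_sampled:
  Grade 2: 240 × 340 = 81,600
  Grade 3: 120 × 205 = 24,600
  Grade 4: 280 × 90 = 25,200
  Grade 5: 80 × 255 = 20,400
  Grade 6: 340 × 335 = 113,900
Adjusted estimate = 265,700 / 1,060 = 250.66 → $251.

$251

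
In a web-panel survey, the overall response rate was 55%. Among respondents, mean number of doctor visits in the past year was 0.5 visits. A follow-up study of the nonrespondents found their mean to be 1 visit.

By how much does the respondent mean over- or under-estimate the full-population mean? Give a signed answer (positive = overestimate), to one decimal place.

-0.2

Nonresponse fraction = 1 − 0.55 = 0.45.
Bias = (nonresponse fraction) × (respondent mean − nonrespondent mean)
     = 0.45 × (0.5 − 1) = 0.45 × -0.5 = -0.225.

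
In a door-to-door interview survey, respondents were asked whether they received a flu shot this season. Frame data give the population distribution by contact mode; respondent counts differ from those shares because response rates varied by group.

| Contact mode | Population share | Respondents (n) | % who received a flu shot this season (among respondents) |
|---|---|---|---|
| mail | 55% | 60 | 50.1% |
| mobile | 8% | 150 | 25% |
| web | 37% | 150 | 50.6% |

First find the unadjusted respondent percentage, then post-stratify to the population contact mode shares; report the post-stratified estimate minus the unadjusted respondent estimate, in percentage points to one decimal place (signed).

Without adjustment, the pooled respondent share is:
  (60/360)×50.1 + (150/360)×25 + (150/360)×50.6 = 39.85%
Post-stratified estimate weights by population shares:
  0.55×50.1 + 0.08×25 + 0.37×50.6 = 48.277%
Difference = 48.277 − 39.85 = 8.427 pp.

+8.4 percentage points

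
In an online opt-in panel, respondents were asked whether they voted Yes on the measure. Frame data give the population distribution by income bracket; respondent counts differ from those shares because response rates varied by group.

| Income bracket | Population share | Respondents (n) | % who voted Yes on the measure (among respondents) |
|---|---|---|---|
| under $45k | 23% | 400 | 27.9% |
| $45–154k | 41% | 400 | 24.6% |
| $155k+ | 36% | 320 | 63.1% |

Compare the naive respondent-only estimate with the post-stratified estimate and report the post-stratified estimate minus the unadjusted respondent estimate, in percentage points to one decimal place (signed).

+2.4 percentage points

Without adjustment, the pooled respondent share is:
  (400/1120)×27.9 + (400/1120)×24.6 + (320/1120)×63.1 = 36.7786%
Reweighting by population income bracket shares:
  0.23×27.9 + 0.41×24.6 + 0.36×63.1 = 39.219%
Difference = 39.219 − 36.7786 = 2.4404 pp.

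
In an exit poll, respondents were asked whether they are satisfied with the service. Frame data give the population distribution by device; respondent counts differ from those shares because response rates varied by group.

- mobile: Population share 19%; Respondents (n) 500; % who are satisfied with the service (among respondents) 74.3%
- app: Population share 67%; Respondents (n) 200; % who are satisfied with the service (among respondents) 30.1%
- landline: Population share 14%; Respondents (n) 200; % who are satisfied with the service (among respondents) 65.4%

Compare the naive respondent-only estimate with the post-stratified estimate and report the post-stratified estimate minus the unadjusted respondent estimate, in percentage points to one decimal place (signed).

Without adjustment, the pooled respondent share is:
  (500/900)×74.3 + (200/900)×30.1 + (200/900)×65.4 = 62.5%
Post-stratifying to population shares instead:
  0.19×74.3 + 0.67×30.1 + 0.14×65.4 = 43.44%
Difference = 43.44 − 62.5 = -19.06 pp.

-19.1 percentage points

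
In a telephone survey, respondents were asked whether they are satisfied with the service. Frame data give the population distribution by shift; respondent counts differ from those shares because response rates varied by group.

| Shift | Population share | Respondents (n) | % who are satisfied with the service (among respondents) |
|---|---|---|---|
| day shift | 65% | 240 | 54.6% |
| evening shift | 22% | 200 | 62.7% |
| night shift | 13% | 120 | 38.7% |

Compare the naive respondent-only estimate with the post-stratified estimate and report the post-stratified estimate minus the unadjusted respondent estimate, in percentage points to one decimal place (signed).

Without adjustment, the pooled respondent share is:
  (240/560)×54.6 + (200/560)×62.7 + (120/560)×38.7 = 54.0857%
Post-stratified estimate weights by population shares:
  0.65×54.6 + 0.22×62.7 + 0.13×38.7 = 54.315%
Difference = 54.315 − 54.0857 = 0.2293 pp.

+0.2 percentage points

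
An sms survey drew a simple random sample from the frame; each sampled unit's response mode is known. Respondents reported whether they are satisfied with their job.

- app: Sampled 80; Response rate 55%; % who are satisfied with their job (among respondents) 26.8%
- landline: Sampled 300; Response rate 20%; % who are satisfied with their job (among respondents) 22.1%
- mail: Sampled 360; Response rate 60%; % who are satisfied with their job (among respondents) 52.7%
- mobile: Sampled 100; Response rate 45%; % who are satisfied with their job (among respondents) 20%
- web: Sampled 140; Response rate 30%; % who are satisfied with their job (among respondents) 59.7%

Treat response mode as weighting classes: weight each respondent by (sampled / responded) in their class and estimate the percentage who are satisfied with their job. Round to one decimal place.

Each respondent's weight = sampled/responded in their class; summing within a class gives n_sampled, so:
  app: 80 × 26.8 = 2144
  landline: 300 × 22.1 = 6630
  mail: 360 × 52.7 = 18,972
  mobile: 100 × 20 = 2000
  web: 140 × 59.7 = 8358
Adjusted estimate = 38,104 / 980 = 38.8816 → 38.9%.

38.9%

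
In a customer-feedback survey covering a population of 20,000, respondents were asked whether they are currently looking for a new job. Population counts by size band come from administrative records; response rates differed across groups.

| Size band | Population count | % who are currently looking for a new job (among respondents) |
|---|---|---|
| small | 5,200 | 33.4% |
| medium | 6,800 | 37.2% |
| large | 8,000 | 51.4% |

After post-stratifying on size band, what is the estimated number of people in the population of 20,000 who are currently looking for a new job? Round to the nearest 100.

Apply each group's respondent rate to its population count:
  small: 5,200 × 33.4% = 1736.8
  medium: 6,800 × 37.2% = 2529.6
  large: 8,000 × 51.4% = 4112
Estimated total = 8378.4 → 8,400.

8,400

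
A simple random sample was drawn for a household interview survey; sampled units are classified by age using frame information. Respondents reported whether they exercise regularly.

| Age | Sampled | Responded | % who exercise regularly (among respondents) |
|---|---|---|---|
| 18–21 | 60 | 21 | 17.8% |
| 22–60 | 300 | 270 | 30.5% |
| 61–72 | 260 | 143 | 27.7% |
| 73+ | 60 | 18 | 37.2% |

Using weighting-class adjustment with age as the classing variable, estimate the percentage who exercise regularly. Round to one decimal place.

Class response rates: 18–21 21/60 = 35%, 22–60 270/300 = 90%, 61–72 143/260 = 55%, 73+ 18/60 = 30%.
Each respondent's weight = sampled/responded in their class; summing within a class gives n_sampled, so:
  18–21: 60 × 17.8 = 1068
  22–60: 300 × 30.5 = 9150
  61–72: 260 × 27.7 = 7202
  73+: 60 × 37.2 = 2232
Adjusted estimate = 19,652 / 680 = 28.9 → 28.9%.

28.9%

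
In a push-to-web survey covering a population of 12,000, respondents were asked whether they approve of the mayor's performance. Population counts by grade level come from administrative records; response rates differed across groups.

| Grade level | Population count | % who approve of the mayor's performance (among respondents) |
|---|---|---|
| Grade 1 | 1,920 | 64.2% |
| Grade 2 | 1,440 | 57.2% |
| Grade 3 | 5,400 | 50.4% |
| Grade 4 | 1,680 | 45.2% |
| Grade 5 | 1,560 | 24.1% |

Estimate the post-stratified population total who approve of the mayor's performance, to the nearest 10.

Each cell contributes its population count × the respondent rate:
  Grade 1: 1,920 × 64.2% = 1232.64
  Grade 2: 1,440 × 57.2% = 823.68
  Grade 3: 5,400 × 50.4% = 2721.6
  Grade 4: 1,680 × 45.2% = 759.36
  Grade 5: 1,560 × 24.1% = 375.96
Estimated total = 5913.24 → 5,910.

5,910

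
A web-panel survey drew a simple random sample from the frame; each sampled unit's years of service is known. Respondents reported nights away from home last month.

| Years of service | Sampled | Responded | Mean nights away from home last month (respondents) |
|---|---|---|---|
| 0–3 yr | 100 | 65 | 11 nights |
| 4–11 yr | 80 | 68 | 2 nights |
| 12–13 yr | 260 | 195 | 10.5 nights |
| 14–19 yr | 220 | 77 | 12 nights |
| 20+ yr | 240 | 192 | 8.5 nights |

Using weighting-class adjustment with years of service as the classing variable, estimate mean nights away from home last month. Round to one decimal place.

9.6

Response rates by class: 0–3 yr 65/100 = 65%, 4–11 yr 68/80 = 85%, 12–13 yr 195/260 = 75%, 14–19 yr 77/220 = 35%, 20+ yr 192/240 = 80%.
Each respondent's weight = sampled/responded in their class; summing within a class gives n_sampled, so:
  0–3 yr: 100 × 11 = 1100
  4–11 yr: 80 × 2 = 160
  12–13 yr: 260 × 10.5 = 2730
  14–19 yr: 220 × 12 = 2640
  20+ yr: 240 × 8.5 = 2040
Adjusted estimate = 8670 / 900 = 9.63333 → 9.6.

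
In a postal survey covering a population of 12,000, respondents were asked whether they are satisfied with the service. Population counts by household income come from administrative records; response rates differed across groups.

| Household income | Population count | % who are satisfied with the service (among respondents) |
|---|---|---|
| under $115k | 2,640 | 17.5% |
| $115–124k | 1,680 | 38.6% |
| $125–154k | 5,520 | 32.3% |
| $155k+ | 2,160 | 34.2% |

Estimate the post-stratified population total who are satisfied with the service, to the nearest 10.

Estimated count per cell = population count × respondent percentage:
  under $115k: 2,640 × 17.5% = 462
  $115–124k: 1,680 × 38.6% = 648.48
  $125–154k: 5,520 × 32.3% = 1782.96
  $155k+: 2,160 × 34.2% = 738.72
Estimated total = 3632.16 → 3,630.

3,630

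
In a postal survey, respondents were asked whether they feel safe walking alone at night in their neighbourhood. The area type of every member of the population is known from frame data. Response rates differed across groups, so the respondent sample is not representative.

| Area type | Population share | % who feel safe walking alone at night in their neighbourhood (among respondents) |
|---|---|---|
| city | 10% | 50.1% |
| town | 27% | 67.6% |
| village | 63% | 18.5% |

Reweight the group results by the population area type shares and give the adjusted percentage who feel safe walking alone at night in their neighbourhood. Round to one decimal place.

Each cell contributes population-share × respondent value:
  city: 0.1 × 50.1 = 5.01
  town: 0.27 × 67.6 = 18.252
  village: 0.63 × 18.5 = 11.655
Post-stratified estimate = 34.917 → 34.9%.

34.9%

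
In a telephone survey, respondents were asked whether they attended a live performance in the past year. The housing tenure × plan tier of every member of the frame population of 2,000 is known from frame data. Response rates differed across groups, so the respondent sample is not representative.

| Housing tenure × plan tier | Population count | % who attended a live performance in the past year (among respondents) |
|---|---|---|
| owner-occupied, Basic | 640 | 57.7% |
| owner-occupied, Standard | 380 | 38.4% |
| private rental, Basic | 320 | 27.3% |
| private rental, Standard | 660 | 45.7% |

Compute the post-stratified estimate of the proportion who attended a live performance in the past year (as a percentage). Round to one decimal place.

45.2%

Weight each group's respondent value by its population share:
  owner-occupied, Basic: (640/2,000) × 57.7 = 18.464
  owner-occupied, Standard: (380/2,000) × 38.4 = 7.296
  private rental, Basic: (320/2,000) × 27.3 = 4.368
  private rental, Standard: (660/2,000) × 45.7 = 15.081
Post-stratified estimate = 45.209 → 45.2%.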